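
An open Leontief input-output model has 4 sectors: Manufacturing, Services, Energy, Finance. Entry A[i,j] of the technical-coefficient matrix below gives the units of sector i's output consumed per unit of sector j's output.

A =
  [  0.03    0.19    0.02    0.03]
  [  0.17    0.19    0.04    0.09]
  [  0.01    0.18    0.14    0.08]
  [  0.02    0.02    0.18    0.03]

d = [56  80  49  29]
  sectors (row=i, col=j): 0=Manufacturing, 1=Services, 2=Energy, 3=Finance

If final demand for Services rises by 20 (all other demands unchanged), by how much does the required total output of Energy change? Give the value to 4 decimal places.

Form M = I − A:
  [  0.97   -0.19   -0.02   -0.03]
  [ -0.17    0.81   -0.04   -0.09]
  [ -0.01   -0.18    0.86   -0.08]
  [ -0.02   -0.02   -0.18    0.97]
Leontief inverse L = M⁻¹:
  [  1.0793    0.2659    0.0505    0.0622]
  [  0.2341    1.3140    0.0952    0.1370]
  [  0.0652    0.2861    1.2044    0.1279]
  [  0.0392    0.0857    0.2265    1.0588]
Total output x = L · d:
  x_0 = 1.0793·56 + 0.2659·80 + 0.0505·49 + 0.0622·29 = 85.9963
  x_1 = 0.2341·56 + 1.3140·80 + 0.0952·49 + 0.1370·29 = 126.8720
  x_2 = 0.0652·56 + 0.2861·80 + 1.2044·49 + 0.1279·29 = 89.2615
  x_3 = 0.0392·56 + 0.0857·80 + 0.2265·49 + 1.0588·29 = 50.8499
Δx_2 = L[2,1] · Δd_1 = 0.2861 · 20 = 5.7218

5.7218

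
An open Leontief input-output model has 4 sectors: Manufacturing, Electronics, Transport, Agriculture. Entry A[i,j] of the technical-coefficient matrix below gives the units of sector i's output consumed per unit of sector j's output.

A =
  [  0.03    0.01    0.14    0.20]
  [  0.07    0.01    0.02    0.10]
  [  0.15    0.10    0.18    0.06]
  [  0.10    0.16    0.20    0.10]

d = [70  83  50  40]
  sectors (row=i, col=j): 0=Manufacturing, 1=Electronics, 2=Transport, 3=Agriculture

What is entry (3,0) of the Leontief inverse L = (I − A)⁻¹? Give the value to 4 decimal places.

Form M = I − A:
  [  0.97   -0.01   -0.14   -0.20]
  [ -0.07    0.99   -0.02   -0.10]
  [ -0.15   -0.10    0.82   -0.06]
  [ -0.10   -0.16   -0.20    0.90]
Leontief inverse L = M⁻¹:
  [  1.1045    0.0810    0.2568    0.2716]
  [  0.1021    1.0422    0.0779    0.1437]
  [  0.2285    0.1587    1.3002    0.1551]
  [  0.1916    0.2296    0.3313    1.2013]
Total output x = L · d:
  x_0 = 1.1045·70 + 0.0810·83 + 0.2568·50 + 0.2716·40 = 107.7357
  x_1 = 0.1021·70 + 1.0422·83 + 0.0779·50 + 0.1437·40 = 103.2906
  x_2 = 0.2285·70 + 0.1587·83 + 1.3002·50 + 0.1551·40 = 100.3836
  x_3 = 0.1916·70 + 0.2296·83 + 0.3313·50 + 1.2013·40 = 97.0853

L[3,0] = 0.1916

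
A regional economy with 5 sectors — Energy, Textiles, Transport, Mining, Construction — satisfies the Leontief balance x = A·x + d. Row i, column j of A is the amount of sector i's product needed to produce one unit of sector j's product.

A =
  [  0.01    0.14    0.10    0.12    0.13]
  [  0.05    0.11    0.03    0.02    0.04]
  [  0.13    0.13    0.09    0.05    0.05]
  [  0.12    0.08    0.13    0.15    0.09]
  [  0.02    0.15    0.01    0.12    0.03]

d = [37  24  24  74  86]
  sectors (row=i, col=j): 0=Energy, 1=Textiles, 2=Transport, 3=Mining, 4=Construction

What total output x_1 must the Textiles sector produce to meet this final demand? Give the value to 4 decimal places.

Form M = I − A:
  [  0.99   -0.14   -0.10   -0.12   -0.13]
  [ -0.05    0.89   -0.03   -0.02   -0.04]
  [ -0.13   -0.13    0.91   -0.05   -0.05]
  [ -0.12   -0.08   -0.13    0.85   -0.09]
  [ -0.02   -0.15   -0.01   -0.12    0.97]
Leontief inverse L = M⁻¹:
  [  1.0692    0.2381    0.1546    0.1909    0.1788]
  [  0.0730    1.1584    0.0541    0.0499    0.0650]
  [  0.1769    0.2220    1.1428    0.1118    0.1021]
  [  0.1911    0.1989    0.2069    1.2429    0.1598]
  [  0.0588    0.2109    0.0489    0.1666    1.0655]
Total output x = L · d:
  x_0 = 1.0692·37 + 0.2381·24 + 0.1546·24 + 0.1909·74 + 0.1788·86 = 78.4825
  x_1 = 0.0730·37 + 1.1584·24 + 0.0541·24 + 0.0499·74 + 0.0650·86 = 41.0788
  x_2 = 0.1769·37 + 0.2220·24 + 1.1428·24 + 0.1118·74 + 0.1021·86 = 56.3599
  x_3 = 0.1911·37 + 0.1989·24 + 0.2069·24 + 1.2429·74 + 0.1598·86 = 122.5226
  x_4 = 0.0588·37 + 0.2109·24 + 0.0489·24 + 0.1666·74 + 1.0655·86 = 112.3688

41.0788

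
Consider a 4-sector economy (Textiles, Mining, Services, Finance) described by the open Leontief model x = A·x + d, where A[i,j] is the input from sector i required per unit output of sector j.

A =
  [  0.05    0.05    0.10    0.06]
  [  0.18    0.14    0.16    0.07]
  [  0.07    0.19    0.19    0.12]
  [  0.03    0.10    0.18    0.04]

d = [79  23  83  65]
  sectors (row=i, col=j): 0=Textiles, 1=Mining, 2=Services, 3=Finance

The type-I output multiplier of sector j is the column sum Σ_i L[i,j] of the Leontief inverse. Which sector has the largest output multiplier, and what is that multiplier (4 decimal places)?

Form M = I − A:
  [  0.95   -0.05   -0.10   -0.06]
  [ -0.18    0.86   -0.16   -0.07]
  [ -0.07   -0.19    0.81   -0.12]
  [ -0.03   -0.10   -0.18    0.96]
Leontief inverse L = M⁻¹:
  [  1.0907    0.1145    0.1793    0.0989]
  [  0.2677    1.2654    0.3160    0.1485]
  [  0.1710    0.3361    1.3679    0.2062]
  [  0.0940    0.1984    0.2950    1.0989]
Total output x = L · d:
  x_0 = 1.0907·79 + 0.1145·23 + 0.1793·83 + 0.0989·65 = 110.1041
  x_1 = 0.2677·79 + 1.2654·23 + 0.3160·83 + 0.1485·65 = 86.1398
  x_2 = 0.1710·79 + 0.3361·23 + 1.3679·83 + 0.2062·65 = 148.1759
  x_3 = 0.0940·79 + 0.1984·23 + 0.2950·83 + 1.0989·65 = 107.9050
Output multipliers (column sums of L):
  Textiles: 1.6234
  Mining: 1.9145
  Services: 2.1582
  Finance: 1.5525

Services (2.1582)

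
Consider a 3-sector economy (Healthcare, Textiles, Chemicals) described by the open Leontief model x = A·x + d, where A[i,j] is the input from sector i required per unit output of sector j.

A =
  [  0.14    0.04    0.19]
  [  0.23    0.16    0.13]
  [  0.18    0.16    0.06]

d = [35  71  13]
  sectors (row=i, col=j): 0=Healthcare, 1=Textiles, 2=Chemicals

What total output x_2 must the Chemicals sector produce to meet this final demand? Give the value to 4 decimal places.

42.4321

Form M = I − A:
  [  0.86   -0.04   -0.19]
  [ -0.23    0.84   -0.13]
  [ -0.18   -0.16    0.94]
Leontief inverse L = M⁻¹:
  [  1.2483    0.1104    0.2676]
  [  0.3890    1.2571    0.2525]
  [  0.3053    0.2351    1.1580]
Total output x = L · d:
  x_0 = 1.2483·35 + 0.1104·71 + 0.2676·13 = 55.0095
  x_1 = 0.3890·35 + 1.2571·71 + 0.2525·13 = 106.1528
  x_2 = 0.3053·35 + 0.2351·71 + 1.1580·13 = 42.4321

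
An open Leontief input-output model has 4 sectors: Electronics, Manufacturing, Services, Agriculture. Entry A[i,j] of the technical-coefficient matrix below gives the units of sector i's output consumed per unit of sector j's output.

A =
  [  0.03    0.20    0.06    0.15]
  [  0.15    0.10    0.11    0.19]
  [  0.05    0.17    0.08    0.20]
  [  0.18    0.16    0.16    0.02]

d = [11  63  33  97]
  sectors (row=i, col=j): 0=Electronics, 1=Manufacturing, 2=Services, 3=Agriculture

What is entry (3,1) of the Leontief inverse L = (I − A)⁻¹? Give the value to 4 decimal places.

Form M = I − A:
  [  0.97   -0.20   -0.06   -0.15]
  [ -0.15    0.90   -0.11   -0.19]
  [ -0.05   -0.17    0.92   -0.20]
  [ -0.18   -0.16   -0.16    0.98]
Leontief inverse L = M⁻¹:
  [  1.1412    0.3325    0.1615    0.2721]
  [  0.2710    1.2740    0.2283    0.3351]
  [  0.1734    0.3235    1.1949    0.3331]
  [  0.2822    0.3219    0.2620    1.1795]
Total output x = L · d:
  x_0 = 1.1412·11 + 0.3325·63 + 0.1615·33 + 0.2721·97 = 65.2191
  x_1 = 0.2710·11 + 1.2740·63 + 0.2283·33 + 0.3351·97 = 123.2765
  x_2 = 0.1734·11 + 0.3235·63 + 1.1949·33 + 0.3331·97 = 94.0275
  x_3 = 0.2822·11 + 0.3219·63 + 0.2620·33 + 1.1795·97 = 146.4368

L[3,1] = 0.3219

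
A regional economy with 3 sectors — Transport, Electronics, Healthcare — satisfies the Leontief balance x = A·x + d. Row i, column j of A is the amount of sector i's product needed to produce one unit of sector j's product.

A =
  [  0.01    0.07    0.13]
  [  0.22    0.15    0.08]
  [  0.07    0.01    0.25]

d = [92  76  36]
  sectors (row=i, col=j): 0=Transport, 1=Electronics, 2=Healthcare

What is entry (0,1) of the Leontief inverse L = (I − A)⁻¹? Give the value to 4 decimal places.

L[0,1] = 0.0881

Form M = I − A:
  [  0.99   -0.07   -0.13]
  [ -0.22    0.85   -0.08]
  [ -0.07   -0.01    0.75]
Leontief inverse L = M⁻¹:
  [  1.0431    0.0881    0.1902]
  [  0.2795    1.2016    0.1766]
  [  0.1011    0.0242    1.3534]
Total output x = L · d:
  x_0 = 1.0431·92 + 0.0881·76 + 0.1902·36 = 109.5152
  x_1 = 0.2795·92 + 1.2016·76 + 0.1766·36 = 123.3914
  x_2 = 0.1011·92 + 0.0242·76 + 1.3534·36 = 59.8666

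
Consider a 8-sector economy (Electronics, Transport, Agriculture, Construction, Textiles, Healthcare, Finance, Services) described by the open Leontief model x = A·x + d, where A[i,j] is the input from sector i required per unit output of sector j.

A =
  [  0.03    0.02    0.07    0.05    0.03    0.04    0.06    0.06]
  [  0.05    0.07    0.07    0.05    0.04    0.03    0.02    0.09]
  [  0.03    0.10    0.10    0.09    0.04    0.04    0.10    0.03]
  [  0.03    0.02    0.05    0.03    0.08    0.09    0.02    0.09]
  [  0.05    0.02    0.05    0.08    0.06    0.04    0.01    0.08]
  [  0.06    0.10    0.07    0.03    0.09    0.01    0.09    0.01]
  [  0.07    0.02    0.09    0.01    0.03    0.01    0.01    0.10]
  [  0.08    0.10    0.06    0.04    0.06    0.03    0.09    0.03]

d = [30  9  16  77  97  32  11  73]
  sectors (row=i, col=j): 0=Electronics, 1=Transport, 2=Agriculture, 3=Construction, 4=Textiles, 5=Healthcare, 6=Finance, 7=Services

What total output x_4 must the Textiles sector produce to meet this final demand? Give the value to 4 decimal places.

Form M = I − A:
  [  0.97   -0.02   -0.07   -0.05   -0.03   -0.04   -0.06   -0.06]
  [ -0.05    0.93   -0.07   -0.05   -0.04   -0.03   -0.02   -0.09]
  [ -0.03   -0.10    0.90   -0.09   -0.04   -0.04   -0.10   -0.03]
  [ -0.03   -0.02   -0.05    0.97   -0.08   -0.09   -0.02   -0.09]
  [ -0.05   -0.02   -0.05   -0.08    0.94   -0.04   -0.01   -0.08]
  [ -0.06   -0.10   -0.07   -0.03   -0.09    0.99   -0.09   -0.01]
  [ -0.07   -0.02   -0.09   -0.01   -0.03   -0.01    0.99   -0.10]
  [ -0.08   -0.10   -0.06   -0.04   -0.06   -0.03   -0.09    0.97]
Leontief inverse L = M⁻¹:
  [  1.0620    0.0577    0.1159    0.0807    0.0634    0.0632    0.0941    0.0977]
  [  0.0871    1.1159    0.1223    0.0878    0.0790    0.0581    0.0602    0.1342]
  [  0.0751    0.1528    1.1675    0.1348    0.0876    0.0748    0.1442    0.0903]
  [  0.0679    0.0654    0.1000    1.0666    0.1212    0.1152    0.0606    0.1298]
  [  0.0837    0.0595    0.0965    0.1145    1.0986    0.0680    0.0466    0.1204]
  [  0.0985    0.1412    0.1272    0.0707    0.1280    1.0383    0.1246    0.0638]
  [  0.1002    0.0591    0.1342    0.0429    0.0601    0.0322    1.0474    0.1331]
  [  0.1215    0.1455    0.1209    0.0813    0.1013    0.0599    0.1293    1.0855]
Total output x = L · d:
  x_0 = 1.0620·30 + 0.0577·9 + 0.1159·16 + 0.0807·77 + 0.0634·97 + 0.0632·32 + 0.0941·11 + 0.0977·73 = 56.7875
  x_1 = 0.0871·30 + 1.1159·9 + 0.1223·16 + 0.0878·77 + 0.0790·97 + 0.0581·32 + 0.0602·11 + 0.1342·73 = 41.3549
  x_2 = 0.0751·30 + 0.1528·9 + 1.1675·16 + 0.1348·77 + 0.0876·97 + 0.0748·32 + 0.1442·11 + 0.0903·73 = 51.7573
  x_3 = 0.0679·30 + 0.0654·9 + 0.1000·16 + 1.0666·77 + 0.1212·97 + 0.1152·32 + 0.0606·11 + 0.1298·73 = 111.9383
  x_4 = 0.0837·30 + 0.0595·9 + 0.0965·16 + 0.1145·77 + 1.0986·97 + 0.0680·32 + 0.0466·11 + 0.1204·73 = 131.4466
  x_5 = 0.0985·30 + 0.1412·9 + 0.1272·16 + 0.0707·77 + 0.1280·97 + 1.0383·32 + 0.1246·11 + 0.0638·73 = 63.3809
  x_6 = 0.1002·30 + 0.0591·9 + 0.1342·16 + 0.0429·77 + 0.0601·97 + 0.0322·32 + 1.0474·11 + 0.1331·73 = 37.0832
  x_7 = 0.1215·30 + 0.1455·9 + 0.1209·16 + 0.0813·77 + 0.1013·97 + 0.0599·32 + 0.1293·11 + 1.0855·73 = 105.5538

131.4466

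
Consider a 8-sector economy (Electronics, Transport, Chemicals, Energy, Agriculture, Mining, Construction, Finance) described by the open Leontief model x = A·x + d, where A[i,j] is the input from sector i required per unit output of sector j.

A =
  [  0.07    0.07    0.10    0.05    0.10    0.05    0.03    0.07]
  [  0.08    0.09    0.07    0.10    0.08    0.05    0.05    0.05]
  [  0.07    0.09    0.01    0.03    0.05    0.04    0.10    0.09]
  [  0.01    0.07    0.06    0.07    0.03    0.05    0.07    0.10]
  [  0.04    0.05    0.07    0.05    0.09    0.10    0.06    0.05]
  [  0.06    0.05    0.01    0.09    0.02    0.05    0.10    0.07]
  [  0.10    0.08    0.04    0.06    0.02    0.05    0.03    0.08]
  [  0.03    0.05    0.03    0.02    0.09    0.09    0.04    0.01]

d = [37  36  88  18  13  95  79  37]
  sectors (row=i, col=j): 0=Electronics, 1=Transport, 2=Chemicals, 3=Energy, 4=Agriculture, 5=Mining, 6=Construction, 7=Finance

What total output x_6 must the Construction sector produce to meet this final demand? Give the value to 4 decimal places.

121.4112

Form M = I − A:
  [  0.93   -0.07   -0.10   -0.05   -0.10   -0.05   -0.03   -0.07]
  [ -0.08    0.91   -0.07   -0.10   -0.08   -0.05   -0.05   -0.05]
  [ -0.07   -0.09    0.99   -0.03   -0.05   -0.04   -0.10   -0.09]
  [ -0.01   -0.07   -0.06    0.93   -0.03   -0.05   -0.07   -0.10]
  [ -0.04   -0.05   -0.07   -0.05    0.91   -0.10   -0.06   -0.05]
  [ -0.06   -0.05   -0.01   -0.09   -0.02    0.95   -0.10   -0.07]
  [ -0.10   -0.08   -0.04   -0.06   -0.02   -0.05    0.97   -0.08]
  [ -0.03   -0.05   -0.03   -0.02   -0.09   -0.09   -0.04    0.99]
Leontief inverse L = M⁻¹:
  [  1.1290    0.1414    0.1515    0.1097    0.1664    0.1143    0.0934    0.1359]
  [  0.1419    1.1666    0.1269    0.1665    0.1478    0.1162    0.1158    0.1223]
  [  0.1254    0.1533    1.0579    0.0853    0.1080    0.0968    0.1497    0.1458]
  [  0.0588    0.1298    0.0994    1.1210    0.0805    0.1026    0.1216    0.1541]
  [  0.0961    0.1158    0.1155    0.1087    1.1469    0.1595    0.1207    0.1131]
  [  0.1088    0.1086    0.0530    0.1417    0.0689    1.1007    0.1476    0.1255]
  [  0.1504    0.1411    0.0862    0.1127    0.0768    0.1027    1.0808    0.1355]
  [  0.0711    0.0966    0.0639    0.0643    0.1310    0.1331    0.0837    1.0551]
Total output x = L · d:
  x_0 = 1.1290·37 + 0.1414·36 + 0.1515·88 + 0.1097·18 + 0.1664·13 + 0.1143·95 + 0.0934·79 + 0.1359·37 = 87.6012
  x_1 = 0.1419·37 + 1.1666·36 + 0.1269·88 + 0.1665·18 + 0.1478·13 + 0.1162·95 + 0.1158·79 + 0.1223·37 = 88.0518
  x_2 = 0.1254·37 + 0.1533·36 + 1.0579·88 + 0.0853·18 + 0.1080·13 + 0.0968·95 + 0.1497·79 + 0.1458·37 = 132.5970
  x_3 = 0.0588·37 + 0.1298·36 + 0.0994·88 + 1.1210·18 + 0.0805·13 + 0.1026·95 + 0.1216·79 + 0.1541·37 = 61.8675
  x_4 = 0.0961·37 + 0.1158·36 + 0.1155·88 + 0.1087·18 + 1.1469·13 + 0.1595·95 + 0.1207·79 + 0.1131·37 = 63.6284
  x_5 = 0.1088·37 + 0.1086·36 + 0.0530·88 + 0.1417·18 + 0.0689·13 + 1.1007·95 + 0.1476·79 + 0.1255·37 = 136.9137
  x_6 = 0.1504·37 + 0.1411·36 + 0.0862·88 + 0.1127·18 + 0.0768·13 + 0.1027·95 + 1.0808·79 + 0.1355·37 = 121.4112
  x_7 = 0.0711·37 + 0.0966·36 + 0.0639·88 + 0.0643·18 + 0.1310·13 + 0.1331·95 + 0.0837·79 + 1.0551·37 = 72.8799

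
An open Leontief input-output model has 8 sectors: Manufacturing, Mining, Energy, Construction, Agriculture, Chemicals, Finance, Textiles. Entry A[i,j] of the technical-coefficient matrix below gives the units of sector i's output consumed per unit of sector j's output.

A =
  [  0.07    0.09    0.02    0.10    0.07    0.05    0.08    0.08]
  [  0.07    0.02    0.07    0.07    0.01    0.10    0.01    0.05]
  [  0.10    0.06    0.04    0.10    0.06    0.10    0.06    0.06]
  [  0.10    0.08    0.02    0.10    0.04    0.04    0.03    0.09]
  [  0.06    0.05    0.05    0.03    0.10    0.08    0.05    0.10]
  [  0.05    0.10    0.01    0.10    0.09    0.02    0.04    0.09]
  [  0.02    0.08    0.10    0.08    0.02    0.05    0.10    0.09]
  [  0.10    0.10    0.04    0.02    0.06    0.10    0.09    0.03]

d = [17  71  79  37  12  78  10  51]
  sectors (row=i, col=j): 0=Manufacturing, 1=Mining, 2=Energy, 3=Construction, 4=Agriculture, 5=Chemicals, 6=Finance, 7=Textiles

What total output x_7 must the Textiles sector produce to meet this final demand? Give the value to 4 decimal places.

99.7408

Form M = I − A:
  [  0.93   -0.09   -0.02   -0.10   -0.07   -0.05   -0.08   -0.08]
  [ -0.07    0.98   -0.07   -0.07   -0.01   -0.10   -0.01   -0.05]
  [ -0.10   -0.06    0.96   -0.10   -0.06   -0.10   -0.06   -0.06]
  [ -0.10   -0.08   -0.02    0.90   -0.04   -0.04   -0.03   -0.09]
  [ -0.06   -0.05   -0.05   -0.03    0.90   -0.08   -0.05   -0.10]
  [ -0.05   -0.10   -0.01   -0.10   -0.09    0.98   -0.04   -0.09]
  [ -0.02   -0.08   -0.10   -0.08   -0.02   -0.05    0.90   -0.09]
  [ -0.10   -0.10   -0.04   -0.02   -0.06   -0.10   -0.09    0.97]
Leontief inverse L = M⁻¹:
  [  1.1516    0.1732    0.0705    0.1841    0.1311    0.1259    0.1444    0.1639]
  [  0.1321    1.0842    0.0998    0.1364    0.0589    0.1521    0.0561    0.1110]
  [  0.1853    0.1493    1.0883    0.1915    0.1275    0.1757    0.1269    0.1493]
  [  0.1762    0.1557    0.0615    1.1762    0.0955    0.1081    0.0872    0.1634]
  [  0.1363    0.1294    0.0959    0.1057    1.1640    0.1532    0.1128    0.1783]
  [  0.1248    0.1718    0.0543    0.1713    0.1449    1.0902    0.0952    0.1633]
  [  0.1010    0.1610    0.1509    0.1644    0.0768    0.1266    1.1642    0.1689]
  [  0.1743    0.1797    0.0892    0.1046    0.1209    0.1718    0.1525    1.1123]
Total output x = L · d:
  x_0 = 1.1516·17 + 0.1732·71 + 0.0705·79 + 0.1841·37 + 0.1311·12 + 0.1259·78 + 0.1444·10 + 0.1639·51 = 65.4520
  x_1 = 0.1321·17 + 1.0842·71 + 0.0998·79 + 0.1364·37 + 0.0589·12 + 0.1521·78 + 0.0561·10 + 0.1110·51 = 110.9510
  x_2 = 0.1853·17 + 0.1493·71 + 1.0883·79 + 0.1915·37 + 0.1275·12 + 0.1757·78 + 0.1269·10 + 0.1493·51 = 130.9255
  x_3 = 0.1762·17 + 0.1557·71 + 0.0615·79 + 1.1762·37 + 0.0955·12 + 0.1081·78 + 0.0872·10 + 0.1634·51 = 81.2091
  x_4 = 0.1363·17 + 0.1294·71 + 0.0959·79 + 0.1057·37 + 1.1640·12 + 0.1532·78 + 0.1128·10 + 0.1783·51 = 59.1355
  x_5 = 0.1248·17 + 0.1718·71 + 0.0543·79 + 0.1713·37 + 0.1449·12 + 1.0902·78 + 0.0952·10 + 0.1633·51 = 121.0050
  x_6 = 0.1010·17 + 0.1610·71 + 0.1509·79 + 0.1644·37 + 0.0768·12 + 0.1266·78 + 1.1642·10 + 0.1689·51 = 62.2045
  x_7 = 0.1743·17 + 0.1797·71 + 0.0892·79 + 0.1046·37 + 0.1209·12 + 0.1718·78 + 0.1525·10 + 1.1123·51 = 99.7408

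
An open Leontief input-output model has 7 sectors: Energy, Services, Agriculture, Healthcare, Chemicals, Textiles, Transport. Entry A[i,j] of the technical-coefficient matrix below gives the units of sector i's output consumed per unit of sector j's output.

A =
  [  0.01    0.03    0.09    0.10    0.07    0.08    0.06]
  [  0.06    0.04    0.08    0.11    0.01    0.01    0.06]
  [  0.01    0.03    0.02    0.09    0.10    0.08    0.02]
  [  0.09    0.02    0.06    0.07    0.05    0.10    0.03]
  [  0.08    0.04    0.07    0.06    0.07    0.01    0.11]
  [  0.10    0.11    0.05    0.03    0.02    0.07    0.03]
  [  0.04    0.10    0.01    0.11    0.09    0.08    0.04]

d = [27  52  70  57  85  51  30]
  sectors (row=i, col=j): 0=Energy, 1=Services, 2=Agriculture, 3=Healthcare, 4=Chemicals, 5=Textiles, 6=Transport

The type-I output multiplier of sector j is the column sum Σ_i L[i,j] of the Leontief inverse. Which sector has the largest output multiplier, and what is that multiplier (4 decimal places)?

Form M = I − A:
  [  0.99   -0.03   -0.09   -0.10   -0.07   -0.08   -0.06]
  [ -0.06    0.96   -0.08   -0.11   -0.01   -0.01   -0.06]
  [ -0.01   -0.03    0.98   -0.09   -0.10   -0.08   -0.02]
  [ -0.09   -0.02   -0.06    0.93   -0.05   -0.10   -0.03]
  [ -0.08   -0.04   -0.07   -0.06    0.93   -0.01   -0.11]
  [ -0.10   -0.11   -0.05   -0.03   -0.02    0.93   -0.03]
  [ -0.04   -0.10   -0.01   -0.11   -0.09   -0.08    0.96]
Leontief inverse L = M⁻¹:
  [  1.0560    0.0697    0.1280    0.1570    0.1144    0.1289    0.0951]
  [  0.0938    1.0690    0.1130    0.1627    0.0491    0.0548    0.0874]
  [  0.0510    0.0615    1.0542    0.1332    0.1325    0.1160    0.0520]
  [  0.1316    0.0581    0.1004    1.1243    0.0912    0.1480    0.0642]
  [  0.1196    0.0786    0.1095    0.1244    1.1192    0.0587    0.1486]
  [  0.1372    0.1454    0.0913    0.0878    0.0565    1.1120    0.0635]
  [  0.0920    0.1410    0.0575    0.1727    0.1313    0.1274    1.0819]
Total output x = L · d:
  x_0 = 1.0560·27 + 0.0697·52 + 0.1280·70 + 0.1570·57 + 0.1144·85 + 0.1289·51 + 0.0951·30 = 69.1927
  x_1 = 0.0938·27 + 1.0690·52 + 0.1130·70 + 0.1627·57 + 0.0491·85 + 0.0548·51 + 0.0874·30 = 84.8987
  x_2 = 0.0510·27 + 0.0615·52 + 1.0542·70 + 0.1332·57 + 0.1325·85 + 0.1160·51 + 0.0520·30 = 104.7022
  x_3 = 0.1316·27 + 0.0581·52 + 0.1004·70 + 1.1243·57 + 0.0912·85 + 0.1480·51 + 0.0642·30 = 94.9051
  x_4 = 0.1196·27 + 0.0786·52 + 0.1095·70 + 0.1244·57 + 1.1192·85 + 0.0587·51 + 0.1486·30 = 124.6599
  x_5 = 0.1372·27 + 0.1454·52 + 0.0913·70 + 0.0878·57 + 0.0565·85 + 1.1120·51 + 0.0635·30 = 86.0727
  x_6 = 0.0920·27 + 0.1410·52 + 0.0575·70 + 0.1727·57 + 0.1313·85 + 0.1274·51 + 1.0819·30 = 73.8014
Output multipliers (column sums of L):
  Energy: 1.6812
  Services: 1.6233
  Agriculture: 1.6538
  Healthcare: 1.9621
  Chemicals: 1.6942
  Textiles: 1.7458
  Transport: 1.5927

Healthcare (1.9621)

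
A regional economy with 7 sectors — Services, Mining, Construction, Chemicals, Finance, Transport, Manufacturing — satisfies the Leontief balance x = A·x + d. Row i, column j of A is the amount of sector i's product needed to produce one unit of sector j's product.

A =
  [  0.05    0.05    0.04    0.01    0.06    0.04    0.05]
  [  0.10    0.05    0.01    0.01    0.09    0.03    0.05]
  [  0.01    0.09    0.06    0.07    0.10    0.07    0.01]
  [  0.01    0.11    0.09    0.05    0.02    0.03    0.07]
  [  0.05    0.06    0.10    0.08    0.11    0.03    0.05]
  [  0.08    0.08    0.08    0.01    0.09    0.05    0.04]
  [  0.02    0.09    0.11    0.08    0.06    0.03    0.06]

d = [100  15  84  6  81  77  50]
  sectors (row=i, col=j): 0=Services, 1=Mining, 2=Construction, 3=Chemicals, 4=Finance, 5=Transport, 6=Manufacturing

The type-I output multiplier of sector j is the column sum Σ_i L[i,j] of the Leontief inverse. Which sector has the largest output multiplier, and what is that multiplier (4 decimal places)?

Finance (1.9060)

Form M = I − A:
  [  0.95   -0.05   -0.04   -0.01   -0.06   -0.04   -0.05]
  [ -0.10    0.95   -0.01   -0.01   -0.09   -0.03   -0.05]
  [ -0.01   -0.09    0.94   -0.07   -0.10   -0.07   -0.01]
  [ -0.01   -0.11   -0.09    0.95   -0.02   -0.03   -0.07]
  [ -0.05   -0.06   -0.10   -0.08    0.89   -0.03   -0.05]
  [ -0.08   -0.08   -0.08   -0.01   -0.09    0.95   -0.04]
  [ -0.02   -0.09   -0.11   -0.08   -0.06   -0.03    0.94]
Leontief inverse L = M⁻¹:
  [  1.0747    0.0858    0.0742    0.0330    0.1012    0.0600    0.0729]
  [  0.1285    1.0881    0.0481    0.0348    0.1353    0.0511    0.0772]
  [  0.0449    0.1410    1.1067    0.1012    0.1566    0.0973    0.0417]
  [  0.0398    0.1578    0.1304    1.0791    0.0698    0.0556    0.0983]
  [  0.0845    0.1209    0.1568    0.1205    1.1740    0.0625    0.0867]
  [  0.1158    0.1301    0.1265    0.0419    0.1501    1.0793    0.0715]
  [  0.0529    0.1478    0.1608    0.1167    0.1191    0.0607    1.0938]
Total output x = L · d:
  x_0 = 1.0747·100 + 0.0858·15 + 0.0742·84 + 0.0330·6 + 0.1012·81 + 0.0600·77 + 0.0729·50 = 131.6447
  x_1 = 0.1285·100 + 1.0881·15 + 0.0481·84 + 0.0348·6 + 0.1353·81 + 0.0511·77 + 0.0772·50 = 52.1737
  x_2 = 0.0449·100 + 0.1410·15 + 1.1067·84 + 0.1012·6 + 0.1566·81 + 0.0973·77 + 0.0417·50 = 122.4359
  x_3 = 0.0398·100 + 0.1578·15 + 0.1304·84 + 1.0791·6 + 0.0698·81 + 0.0556·77 + 0.0983·50 = 38.6222
  x_4 = 0.0845·100 + 0.1209·15 + 0.1568·84 + 0.1205·6 + 1.1740·81 + 0.0625·77 + 0.0867·50 = 128.4041
  x_5 = 0.1158·100 + 0.1301·15 + 0.1265·84 + 0.0419·6 + 0.1501·81 + 1.0793·77 + 0.0715·50 = 123.2339
  x_6 = 0.0529·100 + 0.1478·15 + 0.1608·84 + 0.1167·6 + 0.1191·81 + 0.0607·77 + 1.0938·50 = 90.7314
Output multipliers (column sums of L):
  Services: 1.5410
  Mining: 1.8714
  Construction: 1.8036
  Chemicals: 1.5272
  Finance: 1.9060
  Transport: 1.4666
  Manufacturing: 1.5420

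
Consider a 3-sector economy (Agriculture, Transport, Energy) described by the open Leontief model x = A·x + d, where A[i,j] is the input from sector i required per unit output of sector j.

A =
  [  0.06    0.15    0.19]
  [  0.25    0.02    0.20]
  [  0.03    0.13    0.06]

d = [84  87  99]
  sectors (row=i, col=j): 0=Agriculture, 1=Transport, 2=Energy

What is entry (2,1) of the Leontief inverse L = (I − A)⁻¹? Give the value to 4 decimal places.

Form M = I − A:
  [  0.94   -0.15   -0.19]
  [ -0.25    0.98   -0.20]
  [ -0.03   -0.13    0.94]
Leontief inverse L = M⁻¹:
  [  1.1281    0.2088    0.2724]
  [  0.3037    1.1063    0.2968]
  [  0.0780    0.1597    1.1136]
Total output x = L · d:
  x_0 = 1.1281·84 + 0.2088·87 + 0.2724·99 = 139.8938
  x_1 = 0.3037·84 + 1.1063·87 + 0.2968·99 = 151.1332
  x_2 = 0.0780·84 + 0.1597·87 + 1.1136·99 = 130.6852

L[2,1] = 0.1597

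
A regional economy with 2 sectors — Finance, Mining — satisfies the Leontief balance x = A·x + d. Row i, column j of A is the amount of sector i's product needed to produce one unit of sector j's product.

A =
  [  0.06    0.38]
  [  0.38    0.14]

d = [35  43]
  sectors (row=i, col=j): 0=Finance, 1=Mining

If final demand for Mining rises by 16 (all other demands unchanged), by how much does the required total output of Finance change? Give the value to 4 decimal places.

9.1566

Form M = I − A:
  [  0.94   -0.38]
  [ -0.38    0.86]
Leontief inverse L = M⁻¹:
  [  1.2952    0.5723]
  [  0.5723    1.4157]
Total output x = L · d:
  x_0 = 1.2952·35 + 0.5723·43 = 69.9398
  x_1 = 0.5723·35 + 1.4157·43 = 80.9036
Δx_0 = L[0,1] · Δd_1 = 0.5723 · 16 = 9.1566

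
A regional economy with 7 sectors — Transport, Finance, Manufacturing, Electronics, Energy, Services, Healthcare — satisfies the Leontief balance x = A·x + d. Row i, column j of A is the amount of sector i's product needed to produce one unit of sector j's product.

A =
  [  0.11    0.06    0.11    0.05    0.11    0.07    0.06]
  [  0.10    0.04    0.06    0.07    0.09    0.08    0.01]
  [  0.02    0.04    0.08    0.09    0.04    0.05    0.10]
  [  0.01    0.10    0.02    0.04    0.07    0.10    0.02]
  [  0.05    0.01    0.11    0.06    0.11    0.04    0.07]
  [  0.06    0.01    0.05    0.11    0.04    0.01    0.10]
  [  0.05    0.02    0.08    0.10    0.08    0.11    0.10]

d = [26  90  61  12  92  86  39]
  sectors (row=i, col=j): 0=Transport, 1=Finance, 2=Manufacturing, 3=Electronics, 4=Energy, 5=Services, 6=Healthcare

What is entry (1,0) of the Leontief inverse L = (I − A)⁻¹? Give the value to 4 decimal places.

Form M = I − A:
  [  0.89   -0.06   -0.11   -0.05   -0.11   -0.07   -0.06]
  [ -0.10    0.96   -0.06   -0.07   -0.09   -0.08   -0.01]
  [ -0.02   -0.04    0.92   -0.09   -0.04   -0.05   -0.10]
  [ -0.01   -0.10   -0.02    0.96   -0.07   -0.10   -0.02]
  [ -0.05   -0.01   -0.11   -0.06    0.89   -0.04   -0.07]
  [ -0.06   -0.01   -0.05   -0.11   -0.04    0.99   -0.10]
  [ -0.05   -0.02   -0.08   -0.10   -0.08   -0.11    0.90]
Leontief inverse L = M⁻¹:
  [  1.1679    0.1004    0.1908    0.1274    0.1911    0.1357    0.1329]
  [  0.1458    1.0735    0.1212    0.1284    0.1537    0.1295    0.0643]
  [  0.0559    0.0713    1.1317    0.1477    0.0949    0.1025    0.1523]
  [  0.0468    0.1229    0.0642    1.0886    0.1183    0.1379    0.0603]
  [  0.0892    0.0412    0.1724    0.1211    1.1719    0.0923    0.1297]
  [  0.0938    0.0417    0.0990    0.1599    0.0937    1.0613    0.1465]
  [  0.0977    0.0582    0.1484    0.1743    0.1512    0.1728    1.1696]
Total output x = L · d:
  x_0 = 1.1679·26 + 0.1004·90 + 0.1908·61 + 0.1274·12 + 0.1911·92 + 0.1357·86 + 0.1329·39 = 87.0054
  x_1 = 0.1458·26 + 1.0735·90 + 0.1212·61 + 0.1284·12 + 0.1537·92 + 0.1295·86 + 0.0643·39 = 137.1276
  x_2 = 0.0559·26 + 0.0713·90 + 1.1317·61 + 0.1477·12 + 0.0949·92 + 0.1025·86 + 0.1523·39 = 102.1622
  x_3 = 0.0468·26 + 0.1229·90 + 0.0642·61 + 1.0886·12 + 0.1183·92 + 0.1379·86 + 0.0603·39 = 54.3596
  x_4 = 0.0892·26 + 0.0412·90 + 0.1724·61 + 0.1211·12 + 1.1719·92 + 0.0923·86 + 0.1297·39 = 138.8126
  x_5 = 0.0938·26 + 0.0417·90 + 0.0990·61 + 0.1599·12 + 0.0937·92 + 1.0613·86 + 0.1465·39 = 119.7605
  x_6 = 0.0977·26 + 0.0582·90 + 0.1484·61 + 0.1743·12 + 0.1512·92 + 0.1728·86 + 1.1696·39 = 93.3116

L[1,0] = 0.1458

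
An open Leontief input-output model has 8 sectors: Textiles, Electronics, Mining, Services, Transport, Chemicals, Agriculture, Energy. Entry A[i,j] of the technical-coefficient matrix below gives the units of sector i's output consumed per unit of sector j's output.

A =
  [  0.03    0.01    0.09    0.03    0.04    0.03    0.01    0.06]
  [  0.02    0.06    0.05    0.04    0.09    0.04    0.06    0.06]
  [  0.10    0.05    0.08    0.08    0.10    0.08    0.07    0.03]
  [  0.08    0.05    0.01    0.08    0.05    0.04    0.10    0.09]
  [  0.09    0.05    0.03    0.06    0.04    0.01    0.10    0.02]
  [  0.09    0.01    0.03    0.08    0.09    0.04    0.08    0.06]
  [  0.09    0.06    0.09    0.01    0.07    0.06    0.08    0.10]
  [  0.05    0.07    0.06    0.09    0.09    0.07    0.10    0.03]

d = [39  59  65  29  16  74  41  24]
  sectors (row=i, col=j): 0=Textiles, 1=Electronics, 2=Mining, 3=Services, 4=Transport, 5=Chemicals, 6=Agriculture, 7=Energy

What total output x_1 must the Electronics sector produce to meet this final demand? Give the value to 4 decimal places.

Form M = I − A:
  [  0.97   -0.01   -0.09   -0.03   -0.04   -0.03   -0.01   -0.06]
  [ -0.02    0.94   -0.05   -0.04   -0.09   -0.04   -0.06   -0.06]
  [ -0.10   -0.05    0.92   -0.08   -0.10   -0.08   -0.07   -0.03]
  [ -0.08   -0.05   -0.01    0.92   -0.05   -0.04   -0.10   -0.09]
  [ -0.09   -0.05   -0.03   -0.06    0.96   -0.01   -0.10   -0.02]
  [ -0.09   -0.01   -0.03   -0.08   -0.09    0.96   -0.08   -0.06]
  [ -0.09   -0.06   -0.09   -0.01   -0.07   -0.06    0.92   -0.10]
  [ -0.05   -0.07   -0.06   -0.09   -0.09   -0.07   -0.10    0.97]
Leontief inverse L = M⁻¹:
  [  1.0728    0.0367    0.1235    0.0672    0.0824    0.0589    0.0546    0.0897]
  [  0.0769    1.0984    0.0942    0.0862    0.1464    0.0764    0.1229    0.1040]
  [  0.1785    0.0974    1.1420    0.1427    0.1747    0.1288    0.1510    0.0928]
  [  0.1438    0.0940    0.0643    1.1323    0.1146    0.0836    0.1714    0.1470]
  [  0.1404    0.0838    0.0756    0.0978    1.0898    0.0440    0.1529    0.0662]
  [  0.1536    0.0501    0.0810    0.1304    0.1488    1.0797    0.1475    0.1123]
  [  0.1634    0.1083    0.1546    0.0706    0.1463    0.1108    1.1579    0.1574]
  [  0.1262    0.1185    0.1186    0.1493    0.1632    0.1177    0.1811    1.0929]
Total output x = L · d:
  x_0 = 1.0728·39 + 0.0367·59 + 0.1235·65 + 0.0672·29 + 0.0824·16 + 0.0589·74 + 0.0546·41 + 0.0897·24 = 64.0477
  x_1 = 0.0769·39 + 1.0984·59 + 0.0942·65 + 0.0862·29 + 0.1464·16 + 0.0764·74 + 0.1229·41 + 0.1040·24 = 91.9588
  x_2 = 0.1785·39 + 0.0974·59 + 1.1420·65 + 0.1427·29 + 0.1747·16 + 0.1288·74 + 0.1510·41 + 0.0928·24 = 111.8136
  x_3 = 0.1438·39 + 0.0940·59 + 0.0643·65 + 1.1323·29 + 0.1146·16 + 0.0836·74 + 0.1714·41 + 0.1470·24 = 66.7439
  x_4 = 0.1404·39 + 0.0838·59 + 0.0756·65 + 0.0978·29 + 1.0898·16 + 0.0440·74 + 0.1529·41 + 0.0662·24 = 46.7236
  x_5 = 0.1536·39 + 0.0501·59 + 0.0810·65 + 0.1304·29 + 0.1488·16 + 1.0797·74 + 0.1475·41 + 0.1123·24 = 109.0106
  x_6 = 0.1634·39 + 0.1083·59 + 0.1546·65 + 0.0706·29 + 0.1463·16 + 0.1108·74 + 1.1579·41 + 0.1574·24 = 86.6480
  x_7 = 0.1262·39 + 0.1185·59 + 0.1186·65 + 0.1493·29 + 0.1632·16 + 0.1177·74 + 0.1811·41 + 1.0929·24 = 68.9236

91.9588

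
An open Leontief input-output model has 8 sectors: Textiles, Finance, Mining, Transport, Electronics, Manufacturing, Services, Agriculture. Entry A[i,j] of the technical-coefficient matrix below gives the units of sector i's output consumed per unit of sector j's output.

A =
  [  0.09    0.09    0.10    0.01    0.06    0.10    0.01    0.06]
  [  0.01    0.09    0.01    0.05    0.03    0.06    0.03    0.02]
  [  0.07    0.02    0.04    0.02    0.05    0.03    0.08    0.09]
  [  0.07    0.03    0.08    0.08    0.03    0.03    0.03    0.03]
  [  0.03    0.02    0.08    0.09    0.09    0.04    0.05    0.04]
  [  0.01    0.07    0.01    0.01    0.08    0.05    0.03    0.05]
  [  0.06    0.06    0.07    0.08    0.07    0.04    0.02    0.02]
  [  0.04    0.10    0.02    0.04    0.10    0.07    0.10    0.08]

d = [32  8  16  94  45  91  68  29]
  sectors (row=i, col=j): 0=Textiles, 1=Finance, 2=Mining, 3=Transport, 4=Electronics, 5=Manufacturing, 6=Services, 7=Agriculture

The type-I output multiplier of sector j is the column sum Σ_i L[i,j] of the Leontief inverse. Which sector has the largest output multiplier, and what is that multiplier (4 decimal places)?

Form M = I − A:
  [  0.91   -0.09   -0.10   -0.01   -0.06   -0.10   -0.01   -0.06]
  [ -0.01    0.91   -0.01   -0.05   -0.03   -0.06   -0.03   -0.02]
  [ -0.07   -0.02    0.96   -0.02   -0.05   -0.03   -0.08   -0.09]
  [ -0.07   -0.03   -0.08    0.92   -0.03   -0.03   -0.03   -0.03]
  [ -0.03   -0.02   -0.08   -0.09    0.91   -0.04   -0.05   -0.04]
  [ -0.01   -0.07   -0.01   -0.01   -0.08    0.95   -0.03   -0.05]
  [ -0.06   -0.06   -0.07   -0.08   -0.07   -0.04    0.98   -0.02]
  [ -0.04   -0.10   -0.02   -0.04   -0.10   -0.07   -0.10    0.92]
Leontief inverse L = M⁻¹:
  [  1.1282    0.1451    0.1400    0.0452    0.1169    0.1486    0.0501    0.1062]
  [  0.0283    1.1202    0.0310    0.0745    0.0585    0.0845    0.0490    0.0399]
  [  0.1047    0.0645    1.0775    0.0537    0.0986    0.0690    0.1126    0.1259]
  [  0.1047    0.0668    0.1161    1.1096    0.0692    0.0640    0.0585    0.0636]
  [  0.0673    0.0585    0.1218    0.1294    1.1379    0.0759    0.0846    0.0772]
  [  0.0290    0.1018    0.0334    0.0374    0.1152    1.0769    0.0536    0.0733]
  [  0.0944    0.0991    0.1083    0.1143    0.1127    0.0762    1.0504    0.0545]
  [  0.0787    0.1573    0.0655    0.0888    0.1613    0.1184    0.1400    1.1213]
Total output x = L · d:
  x_0 = 1.1282·32 + 0.1451·8 + 0.1400·16 + 0.0452·94 + 0.1169·45 + 0.1486·91 + 0.0501·68 + 0.1062·29 = 69.0265
  x_1 = 0.0283·32 + 1.1202·8 + 0.0310·16 + 0.0745·94 + 0.0585·45 + 0.0845·91 + 0.0490·68 + 0.0399·29 = 32.1820
  x_2 = 0.1047·32 + 0.0645·8 + 1.0775·16 + 0.0537·94 + 0.0986·45 + 0.0690·91 + 0.1126·68 + 0.1259·29 = 48.1792
  x_3 = 0.1047·32 + 0.0668·8 + 0.1161·16 + 1.1096·94 + 0.0692·45 + 0.0640·91 + 0.0585·68 + 0.0636·29 = 124.7995
  x_4 = 0.0673·32 + 0.0585·8 + 0.1218·16 + 0.1294·94 + 1.1379·45 + 0.0759·91 + 0.0846·68 + 0.0772·29 = 82.8410
  x_5 = 0.0290·32 + 0.1018·8 + 0.0334·16 + 0.0374·94 + 0.1152·45 + 1.0769·91 + 0.0536·68 + 0.0733·29 = 114.7383
  x_6 = 0.0944·32 + 0.0991·8 + 0.1083·16 + 0.1143·94 + 0.1127·45 + 0.0762·91 + 1.0504·68 + 0.0545·29 = 101.3084
  x_7 = 0.0787·32 + 0.1573·8 + 0.0655·16 + 0.0888·94 + 0.1613·45 + 0.1184·91 + 0.1400·68 + 1.1213·29 = 73.2407
Output multipliers (column sums of L):
  Textiles: 1.6352
  Finance: 1.8133
  Mining: 1.6935
  Transport: 1.6530
  Electronics: 1.8703
  Manufacturing: 1.7135
  Services: 1.5989
  Agriculture: 1.6618

Electronics (1.8703)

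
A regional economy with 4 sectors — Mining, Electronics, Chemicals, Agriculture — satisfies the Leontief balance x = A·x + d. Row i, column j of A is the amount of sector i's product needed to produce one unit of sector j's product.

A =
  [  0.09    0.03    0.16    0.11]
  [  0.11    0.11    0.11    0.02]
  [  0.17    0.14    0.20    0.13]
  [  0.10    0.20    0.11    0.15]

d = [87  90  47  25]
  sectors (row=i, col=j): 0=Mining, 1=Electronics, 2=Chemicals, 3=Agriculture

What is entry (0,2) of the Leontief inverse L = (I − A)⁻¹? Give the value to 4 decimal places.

Form M = I − A:
  [  0.91   -0.03   -0.16   -0.11]
  [ -0.11    0.89   -0.11   -0.02]
  [ -0.17   -0.14    0.80   -0.13]
  [ -0.10   -0.20   -0.11    0.85]
Leontief inverse L = M⁻¹:
  [  1.1895    0.1297    0.2833    0.2003]
  [  0.1921    1.1827    0.2128    0.0852]
  [  0.3233    0.2883    1.3902    0.2612]
  [  0.2270    0.3308    0.2633    1.2539]
Total output x = L · d:
  x_0 = 1.1895·87 + 0.1297·90 + 0.2833·47 + 0.2003·25 = 133.4790
  x_1 = 0.1921·87 + 1.1827·90 + 0.2128·47 + 0.0852·25 = 135.2821
  x_2 = 0.3233·87 + 0.2883·90 + 1.3902·47 + 0.2612·25 = 125.9409
  x_3 = 0.2270·87 + 0.3308·90 + 0.2633·47 + 1.2539·25 = 93.2445

L[0,2] = 0.2833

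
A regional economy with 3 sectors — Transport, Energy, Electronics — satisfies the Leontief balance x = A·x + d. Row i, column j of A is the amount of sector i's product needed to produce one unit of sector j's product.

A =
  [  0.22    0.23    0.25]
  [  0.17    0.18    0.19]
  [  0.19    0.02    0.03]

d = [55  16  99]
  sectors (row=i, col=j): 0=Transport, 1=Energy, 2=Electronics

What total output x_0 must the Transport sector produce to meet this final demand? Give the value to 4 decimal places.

135.1270

Form M = I − A:
  [  0.78   -0.23   -0.25]
  [ -0.17    0.82   -0.19]
  [ -0.19   -0.02    0.97]
Leontief inverse L = M⁻¹:
  [  1.4896    0.4292    0.4680]
  [  0.3782    1.3344    0.3589]
  [  0.2996    0.1116    1.1300]
Total output x = L · d:
  x_0 = 1.4896·55 + 0.4292·16 + 0.4680·99 = 135.1270
  x_1 = 0.3782·55 + 1.3344·16 + 0.3589·99 = 77.6788
  x_2 = 0.2996·55 + 0.1116·16 + 1.1300·99 = 130.1316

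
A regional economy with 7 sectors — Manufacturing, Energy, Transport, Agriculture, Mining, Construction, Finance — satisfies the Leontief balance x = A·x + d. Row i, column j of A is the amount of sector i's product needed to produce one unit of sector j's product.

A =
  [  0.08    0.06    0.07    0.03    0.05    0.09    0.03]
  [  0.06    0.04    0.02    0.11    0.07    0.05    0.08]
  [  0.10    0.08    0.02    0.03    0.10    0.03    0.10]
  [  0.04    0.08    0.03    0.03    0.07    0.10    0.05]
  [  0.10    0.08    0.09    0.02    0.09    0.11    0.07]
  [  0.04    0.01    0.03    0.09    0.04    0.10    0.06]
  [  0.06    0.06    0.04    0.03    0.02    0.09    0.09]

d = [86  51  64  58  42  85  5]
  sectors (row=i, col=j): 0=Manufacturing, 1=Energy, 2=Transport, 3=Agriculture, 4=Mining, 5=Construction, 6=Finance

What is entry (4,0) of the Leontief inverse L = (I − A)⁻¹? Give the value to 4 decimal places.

L[4,0] = 0.1686

Form M = I − A:
  [  0.92   -0.06   -0.07   -0.03   -0.05   -0.09   -0.03]
  [ -0.06    0.96   -0.02   -0.11   -0.07   -0.05   -0.08]
  [ -0.10   -0.08    0.98   -0.03   -0.10   -0.03   -0.10]
  [ -0.04   -0.08   -0.03    0.97   -0.07   -0.10   -0.05]
  [ -0.10   -0.08   -0.09   -0.02    0.91   -0.11   -0.07]
  [ -0.04   -0.01   -0.03   -0.09   -0.04    0.90   -0.06]
  [ -0.06   -0.06   -0.04   -0.03   -0.02   -0.09    0.91]
Leontief inverse L = M⁻¹:
  [  1.1291    0.0989    0.1011    0.0674    0.0942    0.1485    0.0778]
  [  0.1087    1.0838    0.0536    0.1450    0.1143    0.1159    0.1292]
  [  0.1569    0.1268    1.0592    0.0690    0.1478    0.0992    0.1544]
  [  0.0861    0.1165    0.0604    1.0688    0.1117    0.1592    0.0975]
  [  0.1686    0.1339    0.1340    0.0702    1.1500    0.1908    0.1370]
  [  0.0796    0.0446    0.0569    0.1213    0.0764    1.1564    0.1016]
  [  0.1029    0.0947    0.0673    0.0658    0.0568    0.1456    1.1356]
Total output x = L · d:
  x_0 = 1.1291·86 + 0.0989·51 + 0.1011·64 + 0.0674·58 + 0.0942·42 + 0.1485·85 + 0.0778·5 = 129.4933
  x_1 = 0.1087·86 + 1.0838·51 + 0.0536·64 + 0.1450·58 + 0.1143·42 + 0.1159·85 + 0.1292·5 = 91.7660
  x_2 = 0.1569·86 + 0.1268·51 + 1.0592·64 + 0.0690·58 + 0.1478·42 + 0.0992·85 + 0.1544·5 = 107.1678
  x_3 = 0.0861·86 + 0.1165·51 + 0.0604·64 + 1.0688·58 + 0.1117·42 + 0.1592·85 + 0.0975·5 = 97.9087
  x_4 = 0.1686·86 + 0.1339·51 + 0.1340·64 + 0.0702·58 + 1.1500·42 + 0.1908·85 + 0.1370·5 = 99.1758
  x_5 = 0.0796·86 + 0.0446·51 + 0.0569·64 + 0.1213·58 + 0.0764·42 + 1.1564·85 + 0.1016·5 = 121.8068
  x_6 = 0.1029·86 + 0.0947·51 + 0.0673·64 + 0.0658·58 + 0.0568·42 + 0.1456·85 + 1.1356·5 = 42.2480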